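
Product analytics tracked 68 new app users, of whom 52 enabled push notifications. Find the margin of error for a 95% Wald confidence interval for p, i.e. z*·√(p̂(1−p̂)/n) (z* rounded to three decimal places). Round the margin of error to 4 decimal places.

ME = 0.1008

With x = 52 successes in n = 68, p̂ = 0.76471.
Standard error of p̂: √(0.179931/68) = √0.002646041 = 0.051440.
For 95% confidence, z* = 1.960.
So ME = 0.1008.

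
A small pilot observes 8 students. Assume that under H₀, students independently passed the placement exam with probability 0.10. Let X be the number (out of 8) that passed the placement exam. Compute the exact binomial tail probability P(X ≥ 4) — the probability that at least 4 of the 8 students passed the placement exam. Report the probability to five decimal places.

X is binomial with n = 8 and p = 0.10.
P(X ≥ 4) = Σ_{j=4}^{8} C(8,j)·0.10^j·0.90^{8−j}.
= 0.004593 + 0.000408 + 0.000023 + 0.000001 + 0.000000 = 0.00502.

P = 0.00502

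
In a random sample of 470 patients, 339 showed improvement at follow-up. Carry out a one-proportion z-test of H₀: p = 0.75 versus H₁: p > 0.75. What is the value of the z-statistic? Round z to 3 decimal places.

z = -1.438

The sample proportion is 339/470 = 0.72128.
Under H₀, SE = √(p₀(1−p₀)/n) = √(0.75·0.25/470) = √0.000398936 = 0.019973.
z = (p̂ − p₀)/SE = (0.72128 − 0.75)/0.019973 = -1.438.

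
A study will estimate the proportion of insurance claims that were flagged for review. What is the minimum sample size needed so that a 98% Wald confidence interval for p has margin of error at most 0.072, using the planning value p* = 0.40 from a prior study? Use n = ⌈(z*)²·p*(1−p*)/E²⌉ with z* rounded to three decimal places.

For 98% confidence, z* = 2.326.
p*(1−p*) = 0.2400.
Required n before rounding: 5.410276 × 0.2400 / 0.072² = 250.476.
⌈250.476⌉ = 251.

n = 251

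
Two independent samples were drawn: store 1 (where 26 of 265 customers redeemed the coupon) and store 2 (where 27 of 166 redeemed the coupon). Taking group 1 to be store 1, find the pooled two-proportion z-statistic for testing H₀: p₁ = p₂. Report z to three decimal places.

z = -1.985

Sample proportions: p̂₁ = 26/265 = 0.09811 and p̂₂ = 27/166 = 0.16265.
Pooled p̂ = (26+27)/(265+166) = 53/431 = 0.12297.
SE = √[p̂(1−p̂)(1/n₁+1/n₂)] = √[0.12297·0.87703·(1/265+1/166)] ≈ 0.032506.
z = -0.06454/0.032506 = -1.985.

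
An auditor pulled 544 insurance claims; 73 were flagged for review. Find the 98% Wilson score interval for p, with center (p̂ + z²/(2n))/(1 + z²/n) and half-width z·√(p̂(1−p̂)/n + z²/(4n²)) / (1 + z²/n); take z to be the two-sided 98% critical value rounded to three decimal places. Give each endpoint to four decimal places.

p̂ = 73/544 = 0.13419; z = 2.326, so z² = 5.410276.
Denominator 1 + z²/n = 1 + 5.410276/544 = 1.009945.
Center = (0.13419 + 0.004973)/1.009945 = 0.13779.
Radicand: p̂(1−p̂)/n + z²/(4n²) = 0.000213573 + 0.000004570 = 0.000218143.
Half-width = z·√(radicand)/denom = 2.326·0.014770/1.009945 = 0.03402.
CI: 0.13779 ± 0.03402 = (0.1038, 0.1718).

(0.1038, 0.1718)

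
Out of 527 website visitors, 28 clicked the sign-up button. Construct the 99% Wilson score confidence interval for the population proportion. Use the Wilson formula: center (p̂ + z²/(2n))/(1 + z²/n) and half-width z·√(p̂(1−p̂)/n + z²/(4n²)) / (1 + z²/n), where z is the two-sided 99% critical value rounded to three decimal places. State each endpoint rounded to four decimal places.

(0.0331, 0.0843)

p̂ = 28/527 = 0.05313; z = 2.576, so z² = 6.635776.
1 + z²/n = 1.012592.
Center = (0.05313 + 0.006296)/1.012592 = 0.05869.
Radicand: p̂(1−p̂)/n + z²/(4n²) = 0.000095461 + 0.000005973 = 0.000101434.
Half-width = z·√(radicand)/denom = 2.576·0.010071/1.012592 = 0.02562.
Interval: 0.05869 ± 0.02562 → (0.0331, 0.0843).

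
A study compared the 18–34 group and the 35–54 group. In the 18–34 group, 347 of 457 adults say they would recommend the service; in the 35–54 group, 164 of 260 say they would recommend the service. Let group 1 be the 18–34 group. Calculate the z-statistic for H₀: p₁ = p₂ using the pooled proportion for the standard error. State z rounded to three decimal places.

Sample proportions: p̂₁ = 347/457 = 0.75930 and p̂₂ = 164/260 = 0.63077.
Pooling: p̂ = 511/717 = 0.71269.
Pooled SE = √[0.2047622·0.00603434] ≈ 0.035151.
z = (p̂₁ − p̂₂)/SE = (0.75930 − 0.63077)/0.035151 = 0.12853/0.035151 = 3.657.

z = 3.657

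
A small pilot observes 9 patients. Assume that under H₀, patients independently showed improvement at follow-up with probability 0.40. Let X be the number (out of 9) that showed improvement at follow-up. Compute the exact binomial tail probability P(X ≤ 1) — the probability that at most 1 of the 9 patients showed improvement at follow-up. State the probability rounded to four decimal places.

P = 0.0705

X is binomial with n = 9 and p = 0.40.
P(X ≤ 1) = C(9,0)·0.40^0·0.60^9 + C(9,1)·0.40^1·0.60^8.
= 0.010078 + 0.060466 = 0.0705.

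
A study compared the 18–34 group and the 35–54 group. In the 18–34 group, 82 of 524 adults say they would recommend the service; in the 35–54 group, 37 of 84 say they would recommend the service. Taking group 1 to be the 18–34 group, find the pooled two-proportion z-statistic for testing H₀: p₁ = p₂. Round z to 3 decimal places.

z = -6.090

p̂₁ = 82/524 = 0.15649, p̂₂ = 37/84 = 0.44048.
Pooling: p̂ = 119/608 = 0.19572.
Pooled SE = √[0.1574159·0.01381316] ≈ 0.046631.
z = (p̂₁ − p̂₂)/SE = (0.15649 − 0.44048)/0.046631 = -0.28399/0.046631 = -6.090.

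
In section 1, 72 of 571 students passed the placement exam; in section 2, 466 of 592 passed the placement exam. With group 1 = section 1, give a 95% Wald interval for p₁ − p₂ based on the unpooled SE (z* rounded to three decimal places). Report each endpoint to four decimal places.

(-0.7038, -0.6183)

p̂₁ = 0.12609, p̂₂ = 0.78716, so the observed difference is -0.66107.
SE = √(0.000192986 + 0.000283003) = √0.000475989 = 0.021817.
For 95% confidence, z* = 1.960. Margin = 1.960·0.021817 = 0.04276.
Interval: -0.66107 ± 0.04276 → (-0.7038, -0.6183).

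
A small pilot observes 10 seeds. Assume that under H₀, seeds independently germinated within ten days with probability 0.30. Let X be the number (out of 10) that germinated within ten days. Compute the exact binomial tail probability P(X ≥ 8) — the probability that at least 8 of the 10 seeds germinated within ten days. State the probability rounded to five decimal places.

P = 0.00159

X is binomial with n = 10 and p = 0.30.
P(X ≥ 8) = C(10,8)·0.30^8·0.70^2 + C(10,9)·0.30^9·0.70^1 + C(10,10)·0.30^10·0.70^0.
= 0.001447 + 0.000138 + 0.000006 = 0.00159.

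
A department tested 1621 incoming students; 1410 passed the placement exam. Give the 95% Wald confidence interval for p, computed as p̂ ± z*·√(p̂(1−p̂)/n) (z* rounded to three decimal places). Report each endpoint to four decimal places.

p̂ = 1410/1621 = 0.86983.
SE(p̂) = √(0.86983·0.13017/1621) = 0.008357.
The 95% critical value is z* = 1.960.
Margin = 1.960·0.008357 = 0.01638.
So the interval runs from 0.8535 to 0.8862.

(0.8535, 0.8862)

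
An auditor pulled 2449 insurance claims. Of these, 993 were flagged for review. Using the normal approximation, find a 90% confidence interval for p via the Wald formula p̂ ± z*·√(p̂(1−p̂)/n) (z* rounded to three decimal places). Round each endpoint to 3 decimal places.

The sample proportion is 993/2449 = 0.40547.
SE = √(p̂(1−p̂)/n) = √(0.241064/2449) = 0.009921.
z* = 1.645 at the 90% level.
Margin = 1.645·0.009921 = 0.01632.
CI: 0.40547 ± 0.01632 = (0.389, 0.422).

(0.389, 0.422)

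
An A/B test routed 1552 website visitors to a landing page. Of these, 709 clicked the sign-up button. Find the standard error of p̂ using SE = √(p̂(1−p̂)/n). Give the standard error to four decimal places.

The sample proportion is 709/1552 = 0.45683.
p̂(1−p̂) = 0.248136.
Dividing by n and taking the root: √0.000159881 = 0.0126.

SE = 0.0126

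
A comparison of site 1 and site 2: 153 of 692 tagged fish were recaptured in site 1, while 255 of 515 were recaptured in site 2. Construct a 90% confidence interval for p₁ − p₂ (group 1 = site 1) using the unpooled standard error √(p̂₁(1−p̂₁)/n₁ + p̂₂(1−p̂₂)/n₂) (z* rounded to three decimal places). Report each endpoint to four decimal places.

p̂₁ = 0.22110, p̂₂ = 0.49515, so the observed difference is -0.27405.
SE = √(0.000248864 + 0.000485391) = √0.000734255 = 0.027097.
The 90% critical value is z* = 1.645. Margin = 1.645·0.027097 = 0.04457.
CI: -0.27405 ± 0.04457 = (-0.3186, -0.2295).

(-0.3186, -0.2295)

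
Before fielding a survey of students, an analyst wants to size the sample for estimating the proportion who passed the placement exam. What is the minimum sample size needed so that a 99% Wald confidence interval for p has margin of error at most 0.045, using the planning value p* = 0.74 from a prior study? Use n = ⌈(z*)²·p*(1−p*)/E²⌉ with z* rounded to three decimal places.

z* = 2.576 at the 99% level.
p*(1−p*) = 0.1924.
(z*)²·p*(1−p*)/E² = 6.635776·0.1924/0.002025 = 630.481.
⌈630.481⌉ = 631.

n = 631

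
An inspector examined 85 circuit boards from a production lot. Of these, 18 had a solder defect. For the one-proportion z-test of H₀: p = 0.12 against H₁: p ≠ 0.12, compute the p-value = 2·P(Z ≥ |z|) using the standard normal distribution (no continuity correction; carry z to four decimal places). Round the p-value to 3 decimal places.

p-value = 0.009

With x = 18 successes in n = 85, p̂ = 0.21176.
SE₀ = √(0.12·0.88/85) = 0.035247.
z = (p̂ − p₀)/SE = (18/85 − 0.12)/0.035247 ≈ 2.6035.
p-value = 2·P(Z ≥ |z|) with z = 2.6035 → 0.009.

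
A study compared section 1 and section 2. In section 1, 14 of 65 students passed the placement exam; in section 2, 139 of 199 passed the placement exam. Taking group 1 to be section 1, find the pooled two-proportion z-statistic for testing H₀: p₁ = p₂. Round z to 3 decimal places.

z = -6.850

Sample proportions: p̂₁ = 14/65 = 0.21538 and p̂₂ = 139/199 = 0.69849.
Pooling: p̂ = 153/264 = 0.57955.
Pooled SE = √[0.2436725·0.02040974] ≈ 0.070522.
z = -0.48311/0.070522 = -6.850.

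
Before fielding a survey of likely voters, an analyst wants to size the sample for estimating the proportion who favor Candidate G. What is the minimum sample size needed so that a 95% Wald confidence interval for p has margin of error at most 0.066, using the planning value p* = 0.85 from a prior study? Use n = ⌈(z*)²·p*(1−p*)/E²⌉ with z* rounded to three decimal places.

z* = 1.960 at the 95% level.
p*(1−p*) = 0.85·0.15 = 0.1275.
(z*)²·p*(1−p*)/E² = 3.841600·0.1275/0.004356 = 112.444.
⌈112.444⌉ = 113.

n = 113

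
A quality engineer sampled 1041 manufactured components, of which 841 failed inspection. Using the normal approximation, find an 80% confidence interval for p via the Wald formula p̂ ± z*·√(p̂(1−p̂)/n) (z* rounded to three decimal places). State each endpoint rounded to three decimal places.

With x = 841 successes in n = 1041, p̂ = 0.80788.
Standard error of p̂: √(0.155212/1041) = √0.000149099 = 0.012211.
z* = 1.282 at the 80% level.
Margin = 1.282·0.012211 = 0.01565.
So the interval runs from 0.792 to 0.824.

(0.792, 0.824)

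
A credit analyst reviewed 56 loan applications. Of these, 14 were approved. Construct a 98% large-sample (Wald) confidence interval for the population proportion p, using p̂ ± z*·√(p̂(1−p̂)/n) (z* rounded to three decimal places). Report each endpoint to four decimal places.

(0.1154, 0.3846)

Sample proportion p̂ = 14/56 = 0.25000.
SE(p̂) = √(0.25000·0.75000/56) = 0.057864.
The 98% critical value is z* = 2.326.
Margin of error: 2.326 × 0.057864 = 0.13459.
So the interval runs from 0.1154 to 0.3846.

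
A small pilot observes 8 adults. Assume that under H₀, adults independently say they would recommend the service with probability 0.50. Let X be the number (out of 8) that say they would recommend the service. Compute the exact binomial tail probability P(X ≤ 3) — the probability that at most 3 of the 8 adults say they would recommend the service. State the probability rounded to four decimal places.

P = 0.3633

X is binomial with n = 8 and p = 0.50.
P(X ≤ 3) = C(8,0)·0.50^0·0.50^8 + C(8,1)·0.50^1·0.50^7 + C(8,2)·0.50^2·0.50^6 + C(8,3)·0.50^3·0.50^5.
= 0.003906 + 0.031250 + 0.109375 + 0.218750 = 0.3633.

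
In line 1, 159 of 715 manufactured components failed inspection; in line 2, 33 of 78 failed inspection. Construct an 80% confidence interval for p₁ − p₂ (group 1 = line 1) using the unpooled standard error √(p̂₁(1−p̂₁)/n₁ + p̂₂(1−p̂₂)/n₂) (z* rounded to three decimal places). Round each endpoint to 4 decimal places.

p̂₁ = 159/715 = 0.22238, p̂₂ = 33/78 = 0.42308; p̂₁ − p̂₂ = -0.20070.
Unpooled SE = √(p̂₁(1−p̂₁)/n₁ + p̂₂(1−p̂₂)/n₂) = √(0.000241854 + 0.003129267) = 0.058061.
For 80% confidence, z* = 1.282. Margin = 1.282·0.058061 = 0.07443.
Interval: -0.20070 ± 0.07443 → (-0.2751, -0.1263).

(-0.2751, -0.1263)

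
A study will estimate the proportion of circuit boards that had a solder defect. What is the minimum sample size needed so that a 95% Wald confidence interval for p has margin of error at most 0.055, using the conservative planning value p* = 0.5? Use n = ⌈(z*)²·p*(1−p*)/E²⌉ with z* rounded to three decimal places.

z* = 1.960 at the 95% level.
p*(1−p*) = 0.50·0.50 = 0.2500.
(z*)²·p*(1−p*)/E² = 3.841600·0.2500/0.003025 = 317.488.
Rounding up, n = 318.

n = 318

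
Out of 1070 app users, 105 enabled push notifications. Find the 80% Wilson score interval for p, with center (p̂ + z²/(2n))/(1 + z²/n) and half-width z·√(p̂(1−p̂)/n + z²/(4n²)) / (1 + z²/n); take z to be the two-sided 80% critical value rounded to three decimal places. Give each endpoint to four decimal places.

(0.0871, 0.1104)

p̂ = 105/1070 = 0.09813; z = 1.282, so z² = 1.643524.
Denominator 1 + z²/n = 1 + 1.643524/1070 = 1.001536.
Center = (0.09813 + 0.000768)/1.001536 = 0.09875.
Radicand: p̂(1−p̂)/n + z²/(4n²) = 0.000082711 + 0.000000359 = 0.000083070.
Half-width = 1.282·√0.000083070/1.001536 = 0.01167.
Interval: 0.09875 ± 0.01167 → (0.0871, 0.1104).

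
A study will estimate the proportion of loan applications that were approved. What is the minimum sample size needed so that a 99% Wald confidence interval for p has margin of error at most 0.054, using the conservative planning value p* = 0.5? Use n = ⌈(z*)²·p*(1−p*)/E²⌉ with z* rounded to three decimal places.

The 99% critical value is z* = 2.576.
p*(1−p*) = 0.50·0.50 = 0.2500.
(z*)²·p*(1−p*)/E² = 6.635776·0.2500/0.002916 = 568.911.
Rounding up, n = 569.

n = 569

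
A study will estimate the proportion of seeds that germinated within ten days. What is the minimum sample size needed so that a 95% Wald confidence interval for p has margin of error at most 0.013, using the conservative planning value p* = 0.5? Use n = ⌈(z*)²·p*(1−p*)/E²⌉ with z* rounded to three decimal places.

The 95% critical value is z* = 1.960.
p*(1−p*) = 0.50·0.50 = 0.2500.
Required n before rounding: 3.841600 × 0.2500 / 0.013² = 5682.840.
Rounding up, n = 5683.

n = 5683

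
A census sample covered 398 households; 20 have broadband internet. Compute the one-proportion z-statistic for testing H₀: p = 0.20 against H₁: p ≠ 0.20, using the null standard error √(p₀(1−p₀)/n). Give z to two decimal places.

p̂ = 20/398 = 0.05025.
Null standard error: √(0.20·0.80/398) = √0.000402010 = 0.020050.
Test statistic: z = -0.14975/0.020050 = -7.47.

z = -7.47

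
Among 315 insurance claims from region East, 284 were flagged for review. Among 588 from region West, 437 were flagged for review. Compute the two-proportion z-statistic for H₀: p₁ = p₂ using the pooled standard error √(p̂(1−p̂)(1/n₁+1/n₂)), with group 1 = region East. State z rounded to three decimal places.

Sample proportions: p̂₁ = 284/315 = 0.90159 and p̂₂ = 437/588 = 0.74320.
Pooled p̂ = (284+437)/(315+588) = 721/903 = 0.79845.
SE = √[p̂(1−p̂)(1/n₁+1/n₂)] = √[0.79845·0.20155·(1/315+1/588)] ≈ 0.028010.
z = (p̂₁ − p̂₂)/SE = (0.90159 − 0.74320)/0.028010 = 0.15839/0.028010 = 5.655.

z = 5.655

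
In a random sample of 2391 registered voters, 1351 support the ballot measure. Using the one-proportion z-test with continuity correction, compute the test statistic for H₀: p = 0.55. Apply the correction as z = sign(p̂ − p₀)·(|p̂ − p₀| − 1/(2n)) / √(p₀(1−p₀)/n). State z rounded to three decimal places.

z = 1.457

The sample proportion is 1351/2391 = 0.56504. p̂ − p₀ = 0.015036.
Continuity correction 1/(2n) = 1/4782 = 0.000209.
Corrected numerator: |0.015036| − 0.000209 = 0.014827.
Null standard error: √(0.55·0.45/2391) = √0.000103513 = 0.010174.
z = (+)0.014827/0.010174 = 1.457.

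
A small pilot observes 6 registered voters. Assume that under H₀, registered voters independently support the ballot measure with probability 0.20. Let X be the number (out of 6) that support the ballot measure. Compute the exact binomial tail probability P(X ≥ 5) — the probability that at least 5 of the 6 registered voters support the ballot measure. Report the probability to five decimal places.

P = 0.00160

X ~ Binomial(n=6, p=0.20).
P(X ≥ 5) = C(6,5)·0.20^5·0.80^1 + C(6,6)·0.20^6·0.80^0.
= 0.001536 + 0.000064 = 0.00160.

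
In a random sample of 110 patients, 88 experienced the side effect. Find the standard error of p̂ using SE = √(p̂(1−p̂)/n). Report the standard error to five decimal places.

SE = 0.03814

The sample proportion is 88/110 = 0.80000.
p̂(1−p̂) = 0.80000·0.20000 = 0.160000.
SE = √(0.160000/110) = √0.001454545 = 0.03814.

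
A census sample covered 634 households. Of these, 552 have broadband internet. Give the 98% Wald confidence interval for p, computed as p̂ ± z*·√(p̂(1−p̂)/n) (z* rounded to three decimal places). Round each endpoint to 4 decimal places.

(0.8397, 0.9017)

The sample proportion is 552/634 = 0.87066.
SE = √(p̂(1−p̂)/n) = √(0.112609/634) = 0.013327.
z* = 2.326 at the 98% level.
Margin of error: 2.326 × 0.013327 = 0.03100.
Interval: 0.87066 ± 0.03100 → (0.8397, 0.9017).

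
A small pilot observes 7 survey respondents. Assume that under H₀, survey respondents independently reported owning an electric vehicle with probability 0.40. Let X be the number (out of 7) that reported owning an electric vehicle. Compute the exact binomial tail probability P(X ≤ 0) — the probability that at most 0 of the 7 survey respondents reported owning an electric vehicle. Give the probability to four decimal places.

X ~ Binomial(n=7, p=0.40).
P(X ≤ 0) = C(7,0)·0.40^0·0.60^7.
= 0.027994 = 0.0280.

P = 0.0280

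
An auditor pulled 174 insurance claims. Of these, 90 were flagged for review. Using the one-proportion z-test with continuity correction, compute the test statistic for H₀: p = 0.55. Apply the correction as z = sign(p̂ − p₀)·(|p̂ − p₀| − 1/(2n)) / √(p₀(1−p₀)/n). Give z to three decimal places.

Sample proportion p̂ = 90/174 = 0.51724. p̂ − p₀ = -0.032759.
1/(2n) = 0.002874.
Corrected numerator: |-0.032759| − 0.002874 = 0.029885.
SE₀ = √(0.55·0.45/174) = 0.037715.
z = −0.029885/0.037715 = -0.792.

z = -0.792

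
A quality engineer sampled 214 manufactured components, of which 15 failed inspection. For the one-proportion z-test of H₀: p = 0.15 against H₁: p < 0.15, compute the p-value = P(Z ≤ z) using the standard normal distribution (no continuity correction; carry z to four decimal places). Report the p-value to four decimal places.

p-value = 0.0005

With x = 15 successes in n = 214, p̂ = 0.07009.
Under H₀, SE = √(p₀(1−p₀)/n) = √(0.15·0.85/214) = √0.000595794 = 0.024409.
z = (p̂ − p₀)/SE = (15/214 − 0.15)/0.024409 ≈ -3.2737.
p-value = P(Z ≤ z) with z = -3.2737 → 0.0005.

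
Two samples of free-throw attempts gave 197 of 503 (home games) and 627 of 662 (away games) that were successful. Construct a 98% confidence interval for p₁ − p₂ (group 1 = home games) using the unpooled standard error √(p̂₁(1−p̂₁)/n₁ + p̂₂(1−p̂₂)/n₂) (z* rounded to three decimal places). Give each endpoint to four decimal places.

(-0.6100, -0.5010)

p̂₁ = 0.39165, p̂₂ = 0.94713, so the observed difference is -0.55548.
SE = √(0.000473679 + 0.000075642) = √0.000549321 = 0.023438.
z* = 2.326 at the 98% level. Margin of error = 0.05452.
CI: -0.55548 ± 0.05452 = (-0.6100, -0.5010).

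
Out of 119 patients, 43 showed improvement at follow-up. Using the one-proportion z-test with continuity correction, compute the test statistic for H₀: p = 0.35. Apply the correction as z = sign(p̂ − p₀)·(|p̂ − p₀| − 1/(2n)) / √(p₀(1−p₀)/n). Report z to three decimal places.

z = 0.163

p̂ = 43/119 = 0.36134. p̂ − p₀ = 0.011345.
1/(2n) = 0.004202.
Corrected numerator: |0.011345| − 0.004202 = 0.007143.
SE₀ = √(0.35·0.65/119) = 0.043724.
z = +0.007143/0.043724 = 0.163.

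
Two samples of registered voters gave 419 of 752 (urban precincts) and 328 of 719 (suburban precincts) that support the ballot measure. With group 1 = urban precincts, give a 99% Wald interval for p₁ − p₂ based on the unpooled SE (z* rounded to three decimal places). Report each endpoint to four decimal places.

p̂₁ = 419/752 = 0.55718, p̂₂ = 328/719 = 0.45619; p̂₁ − p̂₂ = 0.10099.
SE = √(0.000328099 + 0.000345036) = √0.000673135 = 0.025945.
For 99% confidence, z* = 2.576. Margin of error = 0.06683.
Interval: 0.10099 ± 0.06683 → (0.0342, 0.1678).

(0.0342, 0.1678)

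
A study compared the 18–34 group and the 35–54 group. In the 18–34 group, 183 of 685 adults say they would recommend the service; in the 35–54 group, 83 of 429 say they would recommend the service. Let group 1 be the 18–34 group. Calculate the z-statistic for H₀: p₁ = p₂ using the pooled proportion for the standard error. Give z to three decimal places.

p̂₁ = 183/685 = 0.26715, p̂₂ = 83/429 = 0.19347.
Pooled p̂ = (183+83)/(685+429) = 266/1114 = 0.23878.
SE = √[p̂(1−p̂)(1/n₁+1/n₂)] = √[0.23878·0.76122·(1/685+1/429)] ≈ 0.026250.
z = 0.07368/0.026250 = 2.807.

z = 2.807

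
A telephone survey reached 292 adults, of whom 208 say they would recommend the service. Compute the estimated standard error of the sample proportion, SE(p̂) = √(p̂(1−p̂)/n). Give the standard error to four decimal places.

Sample proportion p̂ = 208/292 = 0.71233.
p̂(1−p̂) = 0.71233·0.28767 = 0.204916.
SE = √(0.204916/292) = 0.0265.

SE = 0.0265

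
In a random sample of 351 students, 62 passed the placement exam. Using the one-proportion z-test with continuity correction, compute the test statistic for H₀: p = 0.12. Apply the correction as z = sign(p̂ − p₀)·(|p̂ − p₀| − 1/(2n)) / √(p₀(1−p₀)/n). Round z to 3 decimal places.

Sample proportion p̂ = 62/351 = 0.17664. p̂ − p₀ = 0.056638.
Continuity correction 1/(2n) = 1/702 = 0.001425.
Corrected numerator: |0.056638| − 0.001425 = 0.055213.
SE₀ = √(0.12·0.88/351) = 0.017345.
z = +0.055213/0.017345 = 3.183.

z = 3.183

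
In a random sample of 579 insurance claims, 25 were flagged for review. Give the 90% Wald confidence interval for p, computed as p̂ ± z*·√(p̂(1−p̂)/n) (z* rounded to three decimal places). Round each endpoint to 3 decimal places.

(0.029, 0.057)

With x = 25 successes in n = 579, p̂ = 0.04318.
SE(p̂) = √(0.04318·0.95682/579) = 0.008447.
z* = 1.645 at the 90% level.
Margin = 1.645·0.008447 = 0.01390.
Interval: 0.04318 ± 0.01390 → (0.029, 0.057).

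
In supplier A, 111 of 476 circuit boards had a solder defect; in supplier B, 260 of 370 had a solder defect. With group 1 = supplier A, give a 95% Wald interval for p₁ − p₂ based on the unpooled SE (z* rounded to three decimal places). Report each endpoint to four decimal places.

p̂₁ = 111/476 = 0.23319, p̂₂ = 260/370 = 0.70270; p̂₁ − p̂₂ = -0.46951.
Unpooled SE = √(p̂₁(1−p̂₁)/n₁ + p̂₂(1−p̂₂)/n₂) = √(0.000375660 + 0.000564626) = 0.030664.
For 95% confidence, z* = 1.960. Margin of error = 0.06010.
So the interval runs from -0.5296 to -0.4094.

(-0.5296, -0.4094)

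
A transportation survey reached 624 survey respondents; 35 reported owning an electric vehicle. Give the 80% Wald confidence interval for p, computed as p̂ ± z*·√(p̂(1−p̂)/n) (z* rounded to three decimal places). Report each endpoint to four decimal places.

(0.0443, 0.0679)

With x = 35 successes in n = 624, p̂ = 0.05609.
SE(p̂) = √(0.05609·0.94391/624) = 0.009211.
For 80% confidence, z* = 1.282.
Margin = 1.282·0.009211 = 0.01181.
CI: 0.05609 ± 0.01181 = (0.0443, 0.0679).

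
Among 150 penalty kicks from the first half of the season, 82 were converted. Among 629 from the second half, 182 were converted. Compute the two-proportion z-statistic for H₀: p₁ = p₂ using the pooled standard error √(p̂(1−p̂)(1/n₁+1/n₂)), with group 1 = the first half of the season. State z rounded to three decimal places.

p̂₁ = 82/150 = 0.54667, p̂₂ = 182/629 = 0.28935.
Pooled p̂ = (82+182)/(150+629) = 264/779 = 0.33890.
SE = √[p̂(1−p̂)(1/n₁+1/n₂)] = √[0.33890·0.66110·(1/150+1/629)] ≈ 0.043010.
z = 0.25732/0.043010 = 5.983.

z = 5.983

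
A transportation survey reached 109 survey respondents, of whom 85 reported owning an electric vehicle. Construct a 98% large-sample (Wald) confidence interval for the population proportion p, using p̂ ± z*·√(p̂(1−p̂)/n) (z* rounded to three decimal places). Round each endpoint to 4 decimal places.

(0.6875, 0.8721)

Sample proportion p̂ = 85/109 = 0.77982.
Standard error of p̂: √(0.171703/109) = √0.001575254 = 0.039689.
For 98% confidence, z* = 2.326.
Margin of error: 2.326 × 0.039689 = 0.09232.
So the interval runs from 0.6875 to 0.8721.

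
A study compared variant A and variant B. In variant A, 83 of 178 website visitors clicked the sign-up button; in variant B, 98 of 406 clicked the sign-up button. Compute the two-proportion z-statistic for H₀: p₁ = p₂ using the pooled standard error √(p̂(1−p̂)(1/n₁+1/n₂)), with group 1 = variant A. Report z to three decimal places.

p̂₁ = 83/178 = 0.46629, p̂₂ = 98/406 = 0.24138.
Pooled p̂ = (83+98)/(178+406) = 181/584 = 0.30993.
Pooled SE = √[0.2138740·0.00808103] ≈ 0.041573.
z = (p̂₁ − p̂₂)/SE = (0.46629 − 0.24138)/0.041573 = 0.22491/0.041573 = 5.410.

z = 5.410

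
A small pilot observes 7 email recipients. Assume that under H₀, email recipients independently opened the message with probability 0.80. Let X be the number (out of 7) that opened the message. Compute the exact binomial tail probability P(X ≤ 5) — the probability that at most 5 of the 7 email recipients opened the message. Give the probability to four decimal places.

X is binomial with n = 7 and p = 0.80.
P(X ≤ 5) = Σ_{j=0}^{5} C(7,j)·0.80^j·0.20^{7−j}.
= 0.000013 + 0.000358 + 0.004301 + 0.028672 + 0.114688 + 0.275251 = 0.4233.

P = 0.4233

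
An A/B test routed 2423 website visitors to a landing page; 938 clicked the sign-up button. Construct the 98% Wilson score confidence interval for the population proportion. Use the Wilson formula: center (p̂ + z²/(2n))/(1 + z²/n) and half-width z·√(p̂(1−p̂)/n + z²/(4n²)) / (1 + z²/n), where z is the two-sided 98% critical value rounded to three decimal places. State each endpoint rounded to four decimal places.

p̂ = 938/2423 = 0.38712; z = 2.326, so z² = 5.410276.
Denominator 1 + z²/n = 1 + 5.410276/2423 = 1.002233.
Adjusted center: (0.38712 + z²/(2n))/1.002233 = 0.38737.
Radicand: p̂(1−p̂)/n + z²/(4n²) = 0.000097919 + 0.000000230 = 0.000098149.
Half-width = z·√(radicand)/denom = 2.326·0.009907/1.002233 = 0.02299.
CI: 0.38737 ± 0.02299 = (0.3644, 0.4104).

(0.3644, 0.4104)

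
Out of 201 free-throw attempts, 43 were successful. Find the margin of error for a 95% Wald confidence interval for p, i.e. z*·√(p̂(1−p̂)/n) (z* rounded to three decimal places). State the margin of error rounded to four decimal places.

ME = 0.0567

p̂ = 43/201 = 0.21393.
SE(p̂) = √(0.21393·0.78607/201) = 0.028925.
z* = 1.960 at the 95% level.
Margin of error = z*·SE = 1.960 × 0.028925 = 0.0567.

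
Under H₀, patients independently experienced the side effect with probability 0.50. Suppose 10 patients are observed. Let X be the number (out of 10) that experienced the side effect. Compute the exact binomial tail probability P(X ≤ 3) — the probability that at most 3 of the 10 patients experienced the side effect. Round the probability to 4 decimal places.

P = 0.1719

X is binomial with n = 10 and p = 0.50.
P(X ≤ 3) = C(10,0)·0.50^0·0.50^10 + C(10,1)·0.50^1·0.50^9 + C(10,2)·0.50^2·0.50^8 + C(10,3)·0.50^3·0.50^7.
= 0.000977 + 0.009766 + 0.043945 + 0.117188 = 0.1719.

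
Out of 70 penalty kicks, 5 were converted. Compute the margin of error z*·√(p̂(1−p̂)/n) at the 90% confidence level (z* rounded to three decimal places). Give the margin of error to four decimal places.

ME = 0.0506

The sample proportion is 5/70 = 0.07143.
SE(p̂) = √(0.07143·0.92857/70) = 0.030782.
For 90% confidence, z* = 1.645.
ME = 1.645·0.030782 = 0.0506.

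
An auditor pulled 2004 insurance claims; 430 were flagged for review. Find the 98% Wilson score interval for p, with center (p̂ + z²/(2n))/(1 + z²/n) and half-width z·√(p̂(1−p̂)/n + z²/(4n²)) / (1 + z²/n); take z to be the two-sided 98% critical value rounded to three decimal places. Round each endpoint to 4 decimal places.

(0.1940, 0.2367)

Here p̂ = 430/2004 = 0.21457 and z = 2.326 (z² = 5.410276).
1 + z²/n = 1.002700.
Adjusted center: (0.21457 + z²/(2n))/1.002700 = 0.21534.
Radicand: p̂(1−p̂)/n + z²/(4n²) = 0.000084097 + 0.000000337 = 0.000084434.
Half-width = z·√(radicand)/denom = 2.326·0.009189/1.002700 = 0.02132.
Interval: 0.21534 ± 0.02132 → (0.1940, 0.2367).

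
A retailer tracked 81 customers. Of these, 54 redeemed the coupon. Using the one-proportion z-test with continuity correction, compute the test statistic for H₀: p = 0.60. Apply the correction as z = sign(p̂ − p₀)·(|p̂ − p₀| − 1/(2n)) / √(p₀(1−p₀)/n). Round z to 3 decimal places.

z = 1.111

Sample proportion p̂ = 54/81 = 0.66667. p̂ − p₀ = 0.066667.
1/(2n) = 0.006173.
Corrected numerator: |0.066667| − 0.006173 = 0.060494.
SE₀ = √(0.60·0.40/81) = 0.054433.
z = +0.060494/0.054433 = 1.111.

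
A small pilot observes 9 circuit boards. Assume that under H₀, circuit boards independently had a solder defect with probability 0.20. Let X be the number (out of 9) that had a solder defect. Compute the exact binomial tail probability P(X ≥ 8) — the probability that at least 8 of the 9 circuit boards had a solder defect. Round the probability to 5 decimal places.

P = 0.00002

X ~ Binomial(n=9, p=0.20).
P(X ≥ 8) = C(9,8)·0.20^8·0.80^1 + C(9,9)·0.20^9·0.80^0.
= 0.000018 + 0.000001 = 0.00002.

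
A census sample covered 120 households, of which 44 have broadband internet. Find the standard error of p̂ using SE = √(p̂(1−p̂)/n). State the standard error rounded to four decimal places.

SE = 0.0440

The sample proportion is 44/120 = 0.36667.
p̂(1−p̂) = 0.232223.
Dividing by n and taking the root: √0.001935192 = 0.0440.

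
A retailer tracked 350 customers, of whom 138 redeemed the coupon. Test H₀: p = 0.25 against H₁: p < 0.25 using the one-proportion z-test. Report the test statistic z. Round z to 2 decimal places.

z = 6.23

Sample proportion p̂ = 138/350 = 0.39429.
SE₀ = √(0.25·0.75/350) = 0.023146.
z = (0.39429 − 0.25)/0.023146 = 0.14429/0.023146 = 6.23.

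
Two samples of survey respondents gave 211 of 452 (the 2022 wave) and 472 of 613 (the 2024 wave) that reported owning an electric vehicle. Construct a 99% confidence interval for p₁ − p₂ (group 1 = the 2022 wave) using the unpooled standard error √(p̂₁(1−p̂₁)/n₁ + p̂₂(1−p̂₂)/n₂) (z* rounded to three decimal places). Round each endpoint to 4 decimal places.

(-0.3778, -0.2285)

p̂₁ = 211/452 = 0.46681, p̂₂ = 472/613 = 0.76998; p̂₁ − p̂₂ = -0.30317.
Unpooled SE = √(p̂₁(1−p̂₁)/n₁ + p̂₂(1−p̂₂)/n₂) = √(0.000550661 + 0.000288921) = 0.028976.
The 99% critical value is z* = 2.576. Margin = 2.576·0.028976 = 0.07464.
CI: -0.30317 ± 0.07464 = (-0.3778, -0.2285).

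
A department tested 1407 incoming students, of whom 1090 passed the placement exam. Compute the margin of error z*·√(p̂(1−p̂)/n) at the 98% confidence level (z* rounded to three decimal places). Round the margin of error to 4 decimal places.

ME = 0.0259

The sample proportion is 1090/1407 = 0.77470.
Standard error of p̂: √(0.174541/1407) = √0.000124052 = 0.011138.
For 98% confidence, z* = 2.326.
ME = 2.326·0.011138 = 0.0259.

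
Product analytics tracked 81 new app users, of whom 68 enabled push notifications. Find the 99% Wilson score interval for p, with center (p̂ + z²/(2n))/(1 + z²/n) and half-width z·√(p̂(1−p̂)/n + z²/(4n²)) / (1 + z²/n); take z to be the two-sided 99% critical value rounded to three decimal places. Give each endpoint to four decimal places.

p̂ = 68/81 = 0.83951; z = 2.576, so z² = 6.635776.
1 + z²/n = 1.081923.
Center = (0.83951 + 0.040962)/1.081923 = 0.81380.
Radicand: p̂(1−p̂)/n + z²/(4n²) = 0.001663402 + 0.000252849 = 0.001916251.
Half-width = 2.576·√0.001916251/1.081923 = 0.10423.
CI: 0.81380 ± 0.10423 = (0.7096, 0.9180).

(0.7096, 0.9180)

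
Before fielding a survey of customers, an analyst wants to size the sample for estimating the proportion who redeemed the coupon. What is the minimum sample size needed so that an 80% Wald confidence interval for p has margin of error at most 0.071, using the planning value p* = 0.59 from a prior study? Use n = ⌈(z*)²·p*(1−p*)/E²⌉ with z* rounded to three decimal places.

The 80% critical value is z* = 1.282.
p*(1−p*) = 0.2419.
(z*)²·p*(1−p*)/E² = 1.643524·0.2419/0.005041 = 78.867.
⌈78.867⌉ = 79.

n = 79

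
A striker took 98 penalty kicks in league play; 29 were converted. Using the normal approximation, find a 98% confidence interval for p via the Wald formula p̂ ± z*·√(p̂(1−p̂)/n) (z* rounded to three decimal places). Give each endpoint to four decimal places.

With x = 29 successes in n = 98, p̂ = 0.29592.
SE(p̂) = √(0.29592·0.70408/98) = 0.046109.
z* = 2.326 at the 98% level.
Margin of error: 2.326 × 0.046109 = 0.10725.
CI: 0.29592 ± 0.10725 = (0.1887, 0.4032).

(0.1887, 0.4032)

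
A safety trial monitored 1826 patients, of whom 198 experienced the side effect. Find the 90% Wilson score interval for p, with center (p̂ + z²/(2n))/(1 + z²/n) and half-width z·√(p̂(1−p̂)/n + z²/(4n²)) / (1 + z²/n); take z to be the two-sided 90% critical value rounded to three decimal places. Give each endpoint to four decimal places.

(0.0970, 0.1210)

p̂ = 198/1826 = 0.10843; z = 1.645, so z² = 2.706025.
Denominator 1 + z²/n = 1 + 2.706025/1826 = 1.001482.
Center = (0.10843 + 0.000741)/1.001482 = 0.10901.
Radicand: p̂(1−p̂)/n + z²/(4n²) = 0.000052944 + 0.000000203 = 0.000053147.
Half-width = 1.645·√0.000053147/1.001482 = 0.01197.
Interval: 0.10901 ± 0.01197 → (0.0970, 0.1210).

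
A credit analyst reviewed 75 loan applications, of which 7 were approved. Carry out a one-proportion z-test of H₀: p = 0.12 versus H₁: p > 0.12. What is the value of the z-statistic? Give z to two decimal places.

With x = 7 successes in n = 75, p̂ = 0.09333.
SE₀ = √(0.12·0.88/75) = 0.037523.
z = (0.09333 − 0.12)/0.037523 = -0.02667/0.037523 = -0.71.

z = -0.71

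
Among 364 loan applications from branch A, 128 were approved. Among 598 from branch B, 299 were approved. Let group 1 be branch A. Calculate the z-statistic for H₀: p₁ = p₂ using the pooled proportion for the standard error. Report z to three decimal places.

z = -4.491

Sample proportions: p̂₁ = 128/364 = 0.35165 and p̂₂ = 299/598 = 0.50000.
Pooling: p̂ = 427/962 = 0.44387.
Pooled SE = √[0.2468491·0.00441949] ≈ 0.033030.
z = (p̂₁ − p̂₂)/SE = (0.35165 − 0.50000)/0.033030 = -0.14835/0.033030 = -4.491.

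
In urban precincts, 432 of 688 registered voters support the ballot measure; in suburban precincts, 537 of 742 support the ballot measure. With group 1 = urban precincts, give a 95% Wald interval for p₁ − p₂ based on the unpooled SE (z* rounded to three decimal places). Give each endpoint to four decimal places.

(-0.1442, -0.0474)

p̂₁ = 0.62791, p̂₂ = 0.72372, so the observed difference is -0.09581.
SE = √(0.000339593 + 0.000269474) = √0.000609067 = 0.024679.
For 95% confidence, z* = 1.960. Margin = 1.960·0.024679 = 0.04837.
So the interval runs from -0.1442 to -0.0474.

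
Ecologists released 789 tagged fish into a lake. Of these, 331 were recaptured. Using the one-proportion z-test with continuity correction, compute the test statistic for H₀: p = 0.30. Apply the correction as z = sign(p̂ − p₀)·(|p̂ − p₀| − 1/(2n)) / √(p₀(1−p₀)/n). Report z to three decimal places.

The sample proportion is 331/789 = 0.41952. p̂ − p₀ = 0.119518.
1/(2n) = 0.000634.
Corrected numerator: |0.119518| − 0.000634 = 0.118884.
SE₀ = √(0.30·0.70/789) = 0.016314.
z = +0.118884/0.016314 = 7.287.

z = 7.287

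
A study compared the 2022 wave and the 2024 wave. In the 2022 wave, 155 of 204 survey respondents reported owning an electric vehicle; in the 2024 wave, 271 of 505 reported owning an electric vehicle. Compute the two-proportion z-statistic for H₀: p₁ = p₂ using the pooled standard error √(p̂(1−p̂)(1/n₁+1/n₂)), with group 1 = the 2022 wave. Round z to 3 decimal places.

z = 5.493

p̂₁ = 155/204 = 0.75980, p̂₂ = 271/505 = 0.53663.
Pooling: p̂ = 426/709 = 0.60085.
Pooled SE = √[0.2398300·0.00688216] ≈ 0.040627.
z = 0.22317/0.040627 = 5.493.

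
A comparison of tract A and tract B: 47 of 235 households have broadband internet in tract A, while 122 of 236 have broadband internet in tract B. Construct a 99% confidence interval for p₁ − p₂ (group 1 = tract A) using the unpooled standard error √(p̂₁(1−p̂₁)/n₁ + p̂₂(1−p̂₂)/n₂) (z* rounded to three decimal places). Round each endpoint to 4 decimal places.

p̂₁ = 0.20000, p̂₂ = 0.51695, so the observed difference is -0.31695.
Unpooled SE = √(p̂₁(1−p̂₁)/n₁ + p̂₂(1−p̂₂)/n₂) = √(0.000680851 + 0.001058105) = 0.041701.
The 99% critical value is z* = 2.576. Margin = 2.576·0.041701 = 0.10742.
So the interval runs from -0.4244 to -0.2095.

(-0.4244, -0.2095)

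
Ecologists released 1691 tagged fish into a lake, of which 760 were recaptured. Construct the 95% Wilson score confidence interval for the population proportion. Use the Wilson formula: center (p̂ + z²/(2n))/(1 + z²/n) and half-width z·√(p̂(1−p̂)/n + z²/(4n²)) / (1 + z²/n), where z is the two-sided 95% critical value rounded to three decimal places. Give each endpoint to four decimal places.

Here p̂ = 760/1691 = 0.44944 and z = 1.960 (z² = 3.841600).
1 + z²/n = 1.002272.
Adjusted center: (0.44944 + z²/(2n))/1.002272 = 0.44955.
Radicand: p̂(1−p̂)/n + z²/(4n²) = 0.000146330 + 0.000000336 = 0.000146666.
Half-width = z·√(radicand)/denom = 1.960·0.012111/1.002272 = 0.02368.
CI: 0.44955 ± 0.02368 = (0.4259, 0.4732).

(0.4259, 0.4732)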